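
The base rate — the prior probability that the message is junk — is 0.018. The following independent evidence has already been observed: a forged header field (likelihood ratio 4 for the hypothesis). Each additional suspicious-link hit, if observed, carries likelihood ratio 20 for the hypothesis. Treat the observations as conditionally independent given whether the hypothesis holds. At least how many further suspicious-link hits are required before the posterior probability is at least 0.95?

Prior odds = 0.018/0.982 = 9/491.
Bayes factor of the evidence already in hand = 4.
Odds after that evidence = (9/491) × 4 = 36/491.
Target odds = 0.95/0.05 = 19.
Need 20ⁿ ≥ 19 ÷ (36/491) = 9329/36.
20¹ = 20 falls short of 9329/36 but 20² = 400 reaches it, so n = 2.

2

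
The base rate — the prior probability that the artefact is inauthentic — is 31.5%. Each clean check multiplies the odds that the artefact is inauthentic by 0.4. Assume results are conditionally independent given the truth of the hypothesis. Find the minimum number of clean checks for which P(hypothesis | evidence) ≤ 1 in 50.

4

Prior odds = 0.315/0.685 = 63/137.
Likelihood ratio per clean check = 0.4.
Target odds: 0.02 ÷ 0.98 = 1/49.
Require 0.4ⁿ ≤ 1/49 ÷ (63/137) = 137/3087.
0.4³ = 0.064 is still above 137/3087 but 0.4⁴ = 0.0256 is at or below it, so n = 4.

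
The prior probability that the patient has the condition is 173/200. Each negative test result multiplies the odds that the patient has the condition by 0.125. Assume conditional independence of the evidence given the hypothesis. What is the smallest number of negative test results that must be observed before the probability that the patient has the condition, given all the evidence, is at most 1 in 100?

4

Prior odds: 0.865 ÷ 0.135 = 173/27.
Likelihood ratio per negative test result = 0.125.
Target posterior odds = 0.01/0.99 = 1/99.
Need (173/27) × 0.125ⁿ ≤ 1/99, i.e. 0.125ⁿ ≤ 3/1903.
0.125³ = 0.001953125 is still above 3/1903 but 0.125⁴ = 1/4096 is at or below it, so n = 4.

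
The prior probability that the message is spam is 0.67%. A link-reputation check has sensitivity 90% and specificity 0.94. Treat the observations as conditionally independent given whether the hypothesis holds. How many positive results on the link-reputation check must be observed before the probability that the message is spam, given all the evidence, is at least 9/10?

Prior odds = 0.0067/0.9933 = 67/9933.
False-positive rate = 1 − 0.94 = 0.06; likelihood ratio of a positive = 0.9/0.06 = 15.
Target posterior odds = 0.9/0.1 = 9.
Need (67/9933) × 15ⁿ ≥ 9, i.e. 15ⁿ ≥ 89397/67.
15² = 225 falls short of 89397/67 but 15³ = 3375 reaches it, so n = 3.

3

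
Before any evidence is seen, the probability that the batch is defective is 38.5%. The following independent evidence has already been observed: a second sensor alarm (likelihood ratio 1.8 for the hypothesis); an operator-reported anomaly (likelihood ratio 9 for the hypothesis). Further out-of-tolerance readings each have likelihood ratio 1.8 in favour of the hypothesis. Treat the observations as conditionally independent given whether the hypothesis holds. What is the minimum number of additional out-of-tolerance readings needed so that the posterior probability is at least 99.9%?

Prior odds = 0.385/0.615 = 77/123.
Combined Bayes factor of the evidence already in hand = 1.8 × 9 = 16.2.
Odds after that evidence = (77/123) × 16.2 = 2079/205.
Target odds = 0.999/0.001 = 999.
Need 1.8ⁿ ≥ 999 ÷ (2079/205) = 7585/77.
1.8⁷ = 4782969/78125 falls short of 7585/77 but 1.8⁸ = 43046721/390625 reaches it, so n = 8.

8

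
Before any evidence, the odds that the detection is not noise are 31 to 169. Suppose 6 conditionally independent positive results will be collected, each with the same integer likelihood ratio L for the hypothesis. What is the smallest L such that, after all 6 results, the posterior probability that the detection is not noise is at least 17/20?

2

Prior odds = 31/169.
Target odds = 0.85/0.15 = 17/3.
Need L⁶ ≥ 17/3 ÷ (31/169) = 2873/93.
1⁶ = 1 < 2873/93 ≤ 64 = 2⁶, so L = 2.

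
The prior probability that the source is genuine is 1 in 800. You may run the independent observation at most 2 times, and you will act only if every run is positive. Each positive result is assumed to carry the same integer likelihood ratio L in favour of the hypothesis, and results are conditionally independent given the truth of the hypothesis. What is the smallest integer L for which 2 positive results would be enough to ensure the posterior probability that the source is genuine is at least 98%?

198

Prior odds = 0.00125/0.99875 = 1/799.
Target odds = 0.98/0.02 = 49.
Need L² ≥ 49 ÷ (1/799) = 39151.
197² = 38809 < 39151 ≤ 39204 = 198², so L = 198.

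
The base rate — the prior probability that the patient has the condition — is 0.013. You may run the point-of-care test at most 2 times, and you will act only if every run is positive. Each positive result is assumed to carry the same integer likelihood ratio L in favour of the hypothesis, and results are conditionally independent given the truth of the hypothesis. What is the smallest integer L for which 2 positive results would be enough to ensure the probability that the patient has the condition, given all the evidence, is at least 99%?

Prior odds = 0.013/0.987 = 13/987.
Target odds = 0.99/0.01 = 99.
Need L² ≥ 99 ÷ (13/987) = 97713/13.
86² = 7396 < 97713/13 ≤ 7569 = 87², so L = 87.

87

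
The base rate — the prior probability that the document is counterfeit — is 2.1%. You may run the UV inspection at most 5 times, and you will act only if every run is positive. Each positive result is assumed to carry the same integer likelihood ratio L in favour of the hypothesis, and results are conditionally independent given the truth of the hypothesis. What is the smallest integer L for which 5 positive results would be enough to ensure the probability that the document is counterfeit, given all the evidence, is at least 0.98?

Prior odds = 0.021/0.979 = 21/979.
Target odds = 0.98/0.02 = 49.
Need L⁵ ≥ 49 ÷ (21/979) = 6853/3.
4⁵ = 1024 < 6853/3 ≤ 3125 = 5⁵, so L = 5.

5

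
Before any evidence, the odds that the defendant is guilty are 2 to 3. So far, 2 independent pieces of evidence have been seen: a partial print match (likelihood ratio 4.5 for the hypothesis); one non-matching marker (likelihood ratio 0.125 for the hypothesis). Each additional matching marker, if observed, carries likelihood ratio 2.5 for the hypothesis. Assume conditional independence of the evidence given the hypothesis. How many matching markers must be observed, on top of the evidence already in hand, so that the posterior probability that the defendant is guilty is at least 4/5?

Prior odds = 2/3.
Combined Bayes factor of the evidence already in hand = 4.5 × 0.125 = 0.5625.
Odds after that evidence = (2/3) × 0.5625 = 0.375.
Target odds = 0.8/0.2 = 4.
Need 2.5ⁿ ≥ 4 ÷ 0.375 = 32/3.
2.5² = 6.25 falls short of 32/3 but 2.5³ = 15.625 reaches it, so n = 3.

3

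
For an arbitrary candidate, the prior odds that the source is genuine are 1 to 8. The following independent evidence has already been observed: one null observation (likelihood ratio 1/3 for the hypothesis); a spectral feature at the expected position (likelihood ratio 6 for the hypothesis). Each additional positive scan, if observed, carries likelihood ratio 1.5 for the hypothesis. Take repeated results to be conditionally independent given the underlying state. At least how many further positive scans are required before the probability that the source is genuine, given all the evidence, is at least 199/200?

17

Prior odds = 0.125.
Combined Bayes factor of the evidence already in hand = (1/3) × 6 = 2.
Odds after that evidence = 0.125 × 2 = 0.25.
Target odds = 0.995/0.005 = 199.
Need 1.5ⁿ ≥ 199 ÷ 0.25 = 796.
1.5¹⁶ = 43046721/65536 falls short of 796 but 1.5¹⁷ = 129140163/131072 reaches it, so n = 17.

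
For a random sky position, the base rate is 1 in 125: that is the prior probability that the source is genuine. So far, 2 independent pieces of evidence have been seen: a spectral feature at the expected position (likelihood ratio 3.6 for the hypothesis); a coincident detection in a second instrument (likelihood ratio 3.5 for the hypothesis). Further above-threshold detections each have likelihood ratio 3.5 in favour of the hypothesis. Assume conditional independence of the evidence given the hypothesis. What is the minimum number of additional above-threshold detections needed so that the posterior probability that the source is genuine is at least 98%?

Prior odds = 0.008/0.992 = 1/124.
Combined Bayes factor of the evidence already in hand = 3.6 × 3.5 = 12.6.
Odds after that evidence = (1/124) × 12.6 = 63/620.
Target odds = 0.98/0.02 = 49.
Need 3.5ⁿ ≥ 49 ÷ (63/620) = 4340/9.
3.5⁴ = 150.0625 falls short of 4340/9 but 3.5⁵ = 525.21875 reaches it, so n = 5.

5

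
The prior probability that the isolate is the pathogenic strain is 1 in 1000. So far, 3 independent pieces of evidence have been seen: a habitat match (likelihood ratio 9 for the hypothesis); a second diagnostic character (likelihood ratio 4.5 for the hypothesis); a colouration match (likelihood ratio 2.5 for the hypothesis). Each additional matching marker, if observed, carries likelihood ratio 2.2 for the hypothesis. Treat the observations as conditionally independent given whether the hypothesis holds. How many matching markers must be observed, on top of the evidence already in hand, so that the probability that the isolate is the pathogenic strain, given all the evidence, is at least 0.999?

12

Prior odds = 0.001/0.999 = 1/999.
Combined Bayes factor of the evidence already in hand = 9 × 4.5 × 2.5 = 101.25.
Odds after that evidence = (1/999) × 101.25 = 15/148.
Target odds = 0.999/0.001 = 999.
Need 2.2ⁿ ≥ 999 ÷ (15/148) = 9856.8.
2.2¹¹ ≈5843.18 falls short of 9856.8 but 2.2¹² ≈12855 reaches it, so n = 12.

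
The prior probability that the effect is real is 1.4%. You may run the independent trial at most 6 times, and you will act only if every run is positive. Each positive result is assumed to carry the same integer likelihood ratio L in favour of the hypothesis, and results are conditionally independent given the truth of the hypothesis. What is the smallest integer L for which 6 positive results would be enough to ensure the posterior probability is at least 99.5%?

Prior odds = 0.014/0.986 = 7/493.
Target odds = 0.995/0.005 = 199.
Need L⁶ ≥ 199 ÷ (7/493) = 98107/7.
4⁶ = 4096 < 98107/7 ≤ 15625 = 5⁶, so L = 5.

5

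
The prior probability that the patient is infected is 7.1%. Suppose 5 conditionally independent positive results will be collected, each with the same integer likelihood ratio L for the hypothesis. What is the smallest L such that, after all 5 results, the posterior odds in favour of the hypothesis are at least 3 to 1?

3

Prior odds = 0.071/0.929 = 71/929.
Target odds = 3.
Need L⁵ ≥ 3 ÷ (71/929) = 2787/71.
2⁵ = 32 < 2787/71 ≤ 243 = 3⁵, so L = 3.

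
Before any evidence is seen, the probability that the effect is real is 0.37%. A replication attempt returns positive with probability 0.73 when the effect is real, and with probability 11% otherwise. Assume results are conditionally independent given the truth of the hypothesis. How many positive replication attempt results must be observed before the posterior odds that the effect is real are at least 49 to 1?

Prior odds: 0.0037 ÷ 0.9963 = 37/9963.
Likelihood ratio of a positive result = 0.73/0.11 = 73/11.
Target odds = 49.
Require (73/11)ⁿ ≥ 49 ÷ (37/9963) = 488187/37.
(73/11)⁵ ≈12872.1 falls short of 488187/37 but (73/11)⁶ ≈85424.2 reaches it, so n = 6.

6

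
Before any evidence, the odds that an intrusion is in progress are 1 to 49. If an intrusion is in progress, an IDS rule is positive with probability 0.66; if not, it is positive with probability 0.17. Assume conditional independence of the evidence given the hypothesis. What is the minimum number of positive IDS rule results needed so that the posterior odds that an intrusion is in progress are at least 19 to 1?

6

Prior odds = 1/49.
Likelihood ratio of a positive = 0.66/0.17 = 66/17.
Target odds = 19.
Need (1/49) × (66/17)ⁿ ≥ 19, i.e. (66/17)ⁿ ≥ 931.
(66/17)⁵ ≈882.013 falls short of 931 but (66/17)⁶ ≈3424.29 reaches it, so n = 6.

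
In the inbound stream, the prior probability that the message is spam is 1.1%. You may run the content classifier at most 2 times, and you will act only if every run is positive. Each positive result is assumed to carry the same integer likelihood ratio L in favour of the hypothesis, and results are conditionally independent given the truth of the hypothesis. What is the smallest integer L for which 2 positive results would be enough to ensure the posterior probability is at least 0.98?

Prior odds = 0.011/0.989 = 11/989.
Target odds = 0.98/0.02 = 49.
Need L² ≥ 49 ÷ (11/989) = 48461/11.
66² = 4356 < 48461/11 ≤ 4489 = 67², so L = 67.

67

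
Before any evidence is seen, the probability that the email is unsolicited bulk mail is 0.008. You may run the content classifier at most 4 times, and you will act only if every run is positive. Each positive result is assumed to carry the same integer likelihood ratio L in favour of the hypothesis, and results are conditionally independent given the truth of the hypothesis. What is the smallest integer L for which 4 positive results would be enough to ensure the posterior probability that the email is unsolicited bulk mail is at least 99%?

Prior odds = 0.008/0.992 = 1/124.
Target odds = 0.99/0.01 = 99.
Need L⁴ ≥ 99 ÷ (1/124) = 12276.
10⁴ = 10000 < 12276 ≤ 14641 = 11⁴, so L = 11.

11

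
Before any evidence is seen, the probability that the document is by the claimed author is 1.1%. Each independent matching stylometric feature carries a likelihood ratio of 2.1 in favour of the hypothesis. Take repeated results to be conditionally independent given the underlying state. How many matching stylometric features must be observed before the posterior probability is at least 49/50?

Prior odds = 0.011/0.989 = 11/989.
Likelihood ratio per matching stylometric feature = 2.1.
Target posterior odds = 0.98/0.02 = 49.
Need (11/989) × 2.1ⁿ ≥ 49, i.e. 2.1ⁿ ≥ 48461/11.
2.1¹¹ ≈3502.78 falls short of 48461/11 but 2.1¹² ≈7355.83 reaches it, so n = 12.

12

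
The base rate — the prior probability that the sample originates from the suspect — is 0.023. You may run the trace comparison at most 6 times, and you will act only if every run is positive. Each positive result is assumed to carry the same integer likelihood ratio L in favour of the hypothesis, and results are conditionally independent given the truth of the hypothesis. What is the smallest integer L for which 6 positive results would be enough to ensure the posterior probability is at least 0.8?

Prior odds = 0.023/0.977 = 23/977.
Target odds = 0.8/0.2 = 4.
Need L⁶ ≥ 4 ÷ (23/977) = 3908/23.
2⁶ = 64 < 3908/23 ≤ 729 = 3⁶, so L = 3.

3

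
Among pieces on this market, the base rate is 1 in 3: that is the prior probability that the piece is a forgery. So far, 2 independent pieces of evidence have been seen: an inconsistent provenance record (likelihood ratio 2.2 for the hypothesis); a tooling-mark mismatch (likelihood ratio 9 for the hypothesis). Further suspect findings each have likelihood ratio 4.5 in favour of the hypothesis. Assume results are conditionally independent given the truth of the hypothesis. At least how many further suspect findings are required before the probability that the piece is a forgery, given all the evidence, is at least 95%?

Prior odds = (1/3)/(2/3) = 0.5.
Combined Bayes factor of the evidence already in hand = 2.2 × 9 = 19.8.
Odds after that evidence = 0.5 × 19.8 = 9.9.
Target odds = 0.95/0.05 = 19.
Need 4.5ⁿ ≥ 19 ÷ 9.9 = 190/99.
4.5¹ = 4.5, which meets the required 190/99; so n = 1.

1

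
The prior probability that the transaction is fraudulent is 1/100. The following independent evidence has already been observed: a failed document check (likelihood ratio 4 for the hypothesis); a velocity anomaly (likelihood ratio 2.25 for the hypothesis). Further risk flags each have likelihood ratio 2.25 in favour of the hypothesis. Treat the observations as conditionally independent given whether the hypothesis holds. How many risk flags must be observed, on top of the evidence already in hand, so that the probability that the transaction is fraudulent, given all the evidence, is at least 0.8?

5

Prior odds = 0.01/0.99 = 1/99.
Combined Bayes factor of the evidence already in hand = 4 × 2.25 = 9.
Odds after that evidence = (1/99) × 9 = 1/11.
Target odds = 0.8/0.2 = 4.
Need 2.25ⁿ ≥ 4 ÷ (1/11) = 44.
2.25⁴ = 25.62890625 falls short of 44 but 2.25⁵ = 59049/1024 reaches it, so n = 5.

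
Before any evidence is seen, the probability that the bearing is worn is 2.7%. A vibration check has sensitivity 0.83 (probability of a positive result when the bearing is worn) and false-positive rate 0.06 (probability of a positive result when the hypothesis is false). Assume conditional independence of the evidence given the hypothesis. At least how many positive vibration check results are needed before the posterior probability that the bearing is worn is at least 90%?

3

Prior odds = 0.027/0.973 = 27/973.
Likelihood ratio of a positive result = 0.83/0.06 = 83/6.
Target odds: 0.9 ÷ 0.1 = 9.
Require (83/6)ⁿ ≥ 9 ÷ (27/973) = 973/3.
(83/6)² = 6889/36 falls short of 973/3 but (83/6)³ = 571787/216 reaches it, so n = 3.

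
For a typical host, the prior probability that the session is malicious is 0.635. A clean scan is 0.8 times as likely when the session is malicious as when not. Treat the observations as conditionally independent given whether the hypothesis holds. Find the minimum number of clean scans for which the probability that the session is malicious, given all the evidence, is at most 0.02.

Prior odds = 0.635/0.365 = 127/73.
Likelihood ratio per clean scan = 0.8.
Target posterior odds = 0.02/0.98 = 1/49.
Require 0.8ⁿ ≤ 1/49 ÷ (127/73) = 73/6223.
0.8¹⁹ ≈0.0144115 is still above 73/6223 but 0.8²⁰ ≈0.0115292 is at or below it, so n = 20.

20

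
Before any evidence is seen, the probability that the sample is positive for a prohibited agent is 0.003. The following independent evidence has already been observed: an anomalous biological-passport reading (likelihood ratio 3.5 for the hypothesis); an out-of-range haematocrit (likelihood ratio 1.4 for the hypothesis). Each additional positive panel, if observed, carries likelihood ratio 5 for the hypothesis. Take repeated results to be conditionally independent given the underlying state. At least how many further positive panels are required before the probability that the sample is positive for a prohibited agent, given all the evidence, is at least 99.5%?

Prior odds = 0.003/0.997 = 3/997.
Combined Bayes factor of the evidence already in hand = 3.5 × 1.4 = 4.9.
Odds after that evidence = (3/997) × 4.9 = 147/9970.
Target odds = 0.995/0.005 = 199.
Need 5ⁿ ≥ 199 ÷ (147/9970) = 1984030/147.
5⁵ = 3125 falls short of 1984030/147 but 5⁶ = 15625 reaches it, so n = 6.

6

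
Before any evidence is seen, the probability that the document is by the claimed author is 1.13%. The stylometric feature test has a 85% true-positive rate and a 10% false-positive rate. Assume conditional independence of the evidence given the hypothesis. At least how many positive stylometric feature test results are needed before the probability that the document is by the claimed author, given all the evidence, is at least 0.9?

4

Prior odds = 0.0113/0.9887 = 113/9887.
Likelihood ratio of a positive result = 0.85/0.1 = 8.5.
Target posterior odds = 0.9/0.1 = 9.
Need (113/9887) × 8.5ⁿ ≥ 9, i.e. 8.5ⁿ ≥ 88983/113.
8.5³ = 614.125 falls short of 88983/113 but 8.5⁴ = 5220.0625 reaches it, so n = 4.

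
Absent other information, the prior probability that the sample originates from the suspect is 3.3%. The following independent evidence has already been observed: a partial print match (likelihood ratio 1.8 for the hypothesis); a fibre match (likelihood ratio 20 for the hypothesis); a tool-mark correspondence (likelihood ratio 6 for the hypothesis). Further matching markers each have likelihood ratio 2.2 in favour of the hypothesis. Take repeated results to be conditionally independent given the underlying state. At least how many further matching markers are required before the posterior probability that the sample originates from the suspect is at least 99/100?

4

Prior odds = 0.033/0.967 = 33/967.
Combined Bayes factor of the evidence already in hand = 1.8 × 20 × 6 = 216.
Odds after that evidence = (33/967) × 216 = 7128/967.
Target odds = 0.99/0.01 = 99.
Need 2.2ⁿ ≥ 99 ÷ (7128/967) = 967/72.
2.2³ = 10.648 falls short of 967/72 but 2.2⁴ = 23.4256 reaches it, so n = 4.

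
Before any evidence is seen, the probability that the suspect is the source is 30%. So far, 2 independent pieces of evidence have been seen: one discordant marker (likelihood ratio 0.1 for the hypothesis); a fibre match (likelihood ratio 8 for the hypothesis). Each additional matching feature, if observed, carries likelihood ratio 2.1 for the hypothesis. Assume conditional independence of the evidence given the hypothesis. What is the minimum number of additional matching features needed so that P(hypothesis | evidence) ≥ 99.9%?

11

Prior odds = 0.3/0.7 = 3/7.
Combined Bayes factor of the evidence already in hand = 0.1 × 8 = 0.8.
Odds after that evidence = (3/7) × 0.8 = 12/35.
Target odds = 0.999/0.001 = 999.
Need 2.1ⁿ ≥ 999 ÷ (12/35) = 2913.75.
2.1¹⁰ ≈1667.99 falls short of 2913.75 but 2.1¹¹ ≈3502.78 reaches it, so n = 11.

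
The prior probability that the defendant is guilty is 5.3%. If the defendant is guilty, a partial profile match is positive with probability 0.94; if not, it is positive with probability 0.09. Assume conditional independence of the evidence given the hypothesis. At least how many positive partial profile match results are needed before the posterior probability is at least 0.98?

3

Prior odds: 0.053 ÷ 0.947 = 53/947.
Likelihood ratio of a positive = 0.94/0.09 = 94/9.
Target posterior odds = 0.98/0.02 = 49.
Need (53/947) × (94/9)ⁿ ≥ 49, i.e. (94/9)ⁿ ≥ 46403/53.
(94/9)² = 8836/81 falls short of 46403/53 but (94/9)³ = 830584/729 reaches it, so n = 3.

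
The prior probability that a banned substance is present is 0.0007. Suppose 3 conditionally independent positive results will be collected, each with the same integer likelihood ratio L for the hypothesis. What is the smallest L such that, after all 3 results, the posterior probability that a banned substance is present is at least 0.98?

42

Prior odds = 0.0007/0.9993 = 7/9993.
Target odds = 0.98/0.02 = 49.
Need L³ ≥ 49 ÷ (7/9993) = 69951.
41³ = 68921 < 69951 ≤ 74088 = 42³, so L = 42.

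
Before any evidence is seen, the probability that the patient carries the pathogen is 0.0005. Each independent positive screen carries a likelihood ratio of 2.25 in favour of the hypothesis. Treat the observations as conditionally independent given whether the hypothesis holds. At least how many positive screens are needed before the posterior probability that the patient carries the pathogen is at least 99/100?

16

Prior odds = 0.0005/0.9995 = 1/1999.
Likelihood ratio per positive screen = 2.25.
Target odds: 0.99 ÷ 0.01 = 99.
Require 2.25ⁿ ≥ 99 ÷ (1/1999) = 197901.
2.25¹⁵ ≈191751 falls short of 197901 but 2.25¹⁶ ≈431440 reaches it, so n = 16.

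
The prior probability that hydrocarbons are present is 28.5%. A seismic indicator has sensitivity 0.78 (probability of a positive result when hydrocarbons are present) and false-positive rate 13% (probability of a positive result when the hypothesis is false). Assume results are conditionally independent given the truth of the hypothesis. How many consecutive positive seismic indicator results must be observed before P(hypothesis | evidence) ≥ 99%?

4

Prior odds: 0.285 ÷ 0.715 = 57/143.
Likelihood ratio of a positive result = 0.78/0.13 = 6.
Target odds: 0.99 ÷ 0.01 = 99.
Require 6ⁿ ≥ 99 ÷ (57/143) = 4719/19.
6³ = 216 falls short of 4719/19 but 6⁴ = 1296 reaches it, so n = 4.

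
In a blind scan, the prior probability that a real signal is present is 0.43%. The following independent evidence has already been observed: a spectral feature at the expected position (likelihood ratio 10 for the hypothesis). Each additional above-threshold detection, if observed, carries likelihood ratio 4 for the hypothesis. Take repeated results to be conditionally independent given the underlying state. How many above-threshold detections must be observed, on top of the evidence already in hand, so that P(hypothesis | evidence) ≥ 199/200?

7

Prior odds = 0.0043/0.9957 = 43/9957.
Bayes factor of the evidence already in hand = 10.
Odds after that evidence = (43/9957) × 10 = 430/9957.
Target odds = 0.995/0.005 = 199.
Need 4ⁿ ≥ 199 ÷ (430/9957) = 1981443/430.
4⁶ = 4096 falls short of 1981443/430 but 4⁷ = 16384 reaches it, so n = 7.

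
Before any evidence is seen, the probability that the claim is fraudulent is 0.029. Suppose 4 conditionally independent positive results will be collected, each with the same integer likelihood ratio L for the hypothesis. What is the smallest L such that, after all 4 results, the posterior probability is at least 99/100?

Prior odds = 0.029/0.971 = 29/971.
Target odds = 0.99/0.01 = 99.
Need L⁴ ≥ 99 ÷ (29/971) = 96129/29.
7⁴ = 2401 < 96129/29 ≤ 4096 = 8⁴, so L = 8.

8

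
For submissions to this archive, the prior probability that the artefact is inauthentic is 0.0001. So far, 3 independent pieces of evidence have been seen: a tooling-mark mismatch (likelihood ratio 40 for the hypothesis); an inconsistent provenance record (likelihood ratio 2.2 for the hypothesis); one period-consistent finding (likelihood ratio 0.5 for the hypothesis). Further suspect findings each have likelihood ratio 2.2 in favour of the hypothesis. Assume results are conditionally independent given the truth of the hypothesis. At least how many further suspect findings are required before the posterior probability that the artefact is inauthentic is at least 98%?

Prior odds = 0.0001/0.9999 = 1/9999.
Combined Bayes factor of the evidence already in hand = 40 × 2.2 × 0.5 = 44.
Odds after that evidence = (1/9999) × 44 = 4/909.
Target odds = 0.98/0.02 = 49.
Need 2.2ⁿ ≥ 49 ÷ (4/909) = 11135.25.
2.2¹¹ ≈5843.18 falls short of 11135.25 but 2.2¹² ≈12855 reaches it, so n = 12.

12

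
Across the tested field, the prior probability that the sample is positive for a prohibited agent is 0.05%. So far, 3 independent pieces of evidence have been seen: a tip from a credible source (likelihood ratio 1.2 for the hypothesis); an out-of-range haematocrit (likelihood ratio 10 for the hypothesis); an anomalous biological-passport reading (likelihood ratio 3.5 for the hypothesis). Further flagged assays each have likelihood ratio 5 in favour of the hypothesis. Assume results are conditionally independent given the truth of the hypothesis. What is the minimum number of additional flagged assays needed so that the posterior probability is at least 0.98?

Prior odds = 0.0005/0.9995 = 1/1999.
Combined Bayes factor of the evidence already in hand = 1.2 × 10 × 3.5 = 42.
Odds after that evidence = (1/1999) × 42 = 42/1999.
Target odds = 0.98/0.02 = 49.
Need 5ⁿ ≥ 49 ÷ (42/1999) = 13993/6.
5⁴ = 625 falls short of 13993/6 but 5⁵ = 3125 reaches it, so n = 5.

5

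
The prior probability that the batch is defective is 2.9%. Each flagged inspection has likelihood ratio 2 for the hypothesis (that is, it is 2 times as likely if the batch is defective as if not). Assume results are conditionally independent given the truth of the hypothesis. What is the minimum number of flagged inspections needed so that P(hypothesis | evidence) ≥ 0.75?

Prior odds: 0.029 ÷ 0.971 = 29/971.
Likelihood ratio per flagged inspection = 2.
Target posterior odds = 0.75/0.25 = 3.
Need (29/971) × 2ⁿ ≥ 3, i.e. 2ⁿ ≥ 2913/29.
2⁶ = 64 falls short of 2913/29 but 2⁷ = 128 reaches it, so n = 7.

7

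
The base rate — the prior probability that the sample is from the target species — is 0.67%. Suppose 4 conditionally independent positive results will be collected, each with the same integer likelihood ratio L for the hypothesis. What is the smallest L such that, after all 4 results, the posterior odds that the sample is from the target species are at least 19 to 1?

8

Prior odds = 0.0067/0.9933 = 67/9933.
Target odds = 19.
Need L⁴ ≥ 19 ÷ (67/9933) = 188727/67.
7⁴ = 2401 < 188727/67 ≤ 4096 = 8⁴, so L = 8.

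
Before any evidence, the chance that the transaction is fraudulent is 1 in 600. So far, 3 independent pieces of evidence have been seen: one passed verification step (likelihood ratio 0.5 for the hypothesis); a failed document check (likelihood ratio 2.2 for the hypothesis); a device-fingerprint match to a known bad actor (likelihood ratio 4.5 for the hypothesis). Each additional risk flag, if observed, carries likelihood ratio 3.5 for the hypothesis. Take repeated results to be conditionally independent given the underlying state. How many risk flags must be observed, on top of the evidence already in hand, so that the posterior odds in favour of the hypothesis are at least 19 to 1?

7

Prior odds = (1/600)/(599/600) = 1/599.
Combined Bayes factor of the evidence already in hand = 0.5 × 2.2 × 4.5 = 4.95.
Odds after that evidence = (1/599) × 4.95 = 99/11980.
Target odds = 19.
Need 3.5ⁿ ≥ 19 ÷ (99/11980) = 227620/99.
3.5⁶ = 1838.265625 falls short of 227620/99 but 3.5⁷ = 823543/128 reaches it, so n = 7.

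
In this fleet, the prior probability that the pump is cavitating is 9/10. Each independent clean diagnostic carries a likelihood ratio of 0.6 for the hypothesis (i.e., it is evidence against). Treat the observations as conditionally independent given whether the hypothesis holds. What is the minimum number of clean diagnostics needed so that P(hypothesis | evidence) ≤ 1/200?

15

Prior odds = 0.9/0.1 = 9.
Likelihood ratio per clean diagnostic = 0.6.
Target posterior odds = 0.005/0.995 = 1/199.
Need 9 × 0.6ⁿ ≤ 1/199, i.e. 0.6ⁿ ≤ 1/1791.
0.6¹⁴ ≈0.000783642 is still above 1/1791 but 0.6¹⁵ ≈0.000470185 is at or below it, so n = 15.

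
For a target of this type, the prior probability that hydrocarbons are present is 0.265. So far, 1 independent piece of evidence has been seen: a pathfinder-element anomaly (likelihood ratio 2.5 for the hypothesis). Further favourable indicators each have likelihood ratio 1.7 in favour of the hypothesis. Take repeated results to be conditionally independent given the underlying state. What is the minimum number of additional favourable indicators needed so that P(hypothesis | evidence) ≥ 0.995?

11

Prior odds = 0.265/0.735 = 53/147.
Bayes factor of the evidence already in hand = 2.5.
Odds after that evidence = (53/147) × 2.5 = 265/294.
Target odds = 0.995/0.005 = 199.
Need 1.7ⁿ ≥ 199 ÷ (265/294) = 58506/265.
1.7¹⁰ ≈201.599 falls short of 58506/265 but 1.7¹¹ ≈342.719 reaches it, so n = 11.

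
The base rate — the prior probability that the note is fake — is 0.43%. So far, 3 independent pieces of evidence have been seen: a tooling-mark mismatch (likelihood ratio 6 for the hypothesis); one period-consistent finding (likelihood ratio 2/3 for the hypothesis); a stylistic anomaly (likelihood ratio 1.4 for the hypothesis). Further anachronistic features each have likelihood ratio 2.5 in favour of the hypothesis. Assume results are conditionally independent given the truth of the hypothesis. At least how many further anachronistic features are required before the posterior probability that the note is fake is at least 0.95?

8

Prior odds = 0.0043/0.9957 = 43/9957.
Combined Bayes factor of the evidence already in hand = 6 × (2/3) × 1.4 = 5.6.
Odds after that evidence = (43/9957) × 5.6 = 1204/49785.
Target odds = 0.95/0.05 = 19.
Need 2.5ⁿ ≥ 19 ÷ (1204/49785) = 945915/1204.
2.5⁷ = 610.3515625 falls short of 945915/1204 but 2.5⁸ = 390625/256 reaches it, so n = 8.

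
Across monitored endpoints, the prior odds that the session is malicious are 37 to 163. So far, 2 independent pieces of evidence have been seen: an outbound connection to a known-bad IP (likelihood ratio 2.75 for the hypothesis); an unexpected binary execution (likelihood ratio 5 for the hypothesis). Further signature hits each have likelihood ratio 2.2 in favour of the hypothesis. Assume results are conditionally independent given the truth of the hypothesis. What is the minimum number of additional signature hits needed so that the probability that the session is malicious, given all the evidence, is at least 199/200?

6

Prior odds = 37/163.
Combined Bayes factor of the evidence already in hand = 2.75 × 5 = 13.75.
Odds after that evidence = (37/163) × 13.75 = 2035/652.
Target odds = 0.995/0.005 = 199.
Need 2.2ⁿ ≥ 199 ÷ (2035/652) = 129748/2035.
2.2⁵ = 51.53632 falls short of 129748/2035 but 2.2⁶ = 1771561/15625 reaches it, so n = 6.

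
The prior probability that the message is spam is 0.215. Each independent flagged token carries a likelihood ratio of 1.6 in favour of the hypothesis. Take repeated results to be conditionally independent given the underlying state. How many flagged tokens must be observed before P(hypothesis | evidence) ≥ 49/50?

Prior odds = 0.215/0.785 = 43/157.
Likelihood ratio per flagged token = 1.6.
Target posterior odds = 0.98/0.02 = 49.
Require 1.6ⁿ ≥ 49 ÷ (43/157) = 7693/43.
1.6¹¹ ≈175.922 falls short of 7693/43 but 1.6¹² ≈281.475 reaches it, so n = 12.

12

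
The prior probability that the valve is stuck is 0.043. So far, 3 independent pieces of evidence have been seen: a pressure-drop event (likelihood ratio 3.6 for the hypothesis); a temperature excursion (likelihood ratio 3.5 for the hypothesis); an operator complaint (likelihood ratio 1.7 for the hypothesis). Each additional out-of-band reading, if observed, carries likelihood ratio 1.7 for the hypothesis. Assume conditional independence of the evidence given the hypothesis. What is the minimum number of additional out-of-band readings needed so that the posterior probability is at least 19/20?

6

Prior odds = 0.043/0.957 = 43/957.
Combined Bayes factor of the evidence already in hand = 3.6 × 3.5 × 1.7 = 21.42.
Odds after that evidence = (43/957) × 21.42 = 15351/15950.
Target odds = 0.95/0.05 = 19.
Need 1.7ⁿ ≥ 19 ÷ (15351/15950) = 303050/15351.
1.7⁵ = 1419857/100000 falls short of 303050/15351 but 1.7⁶ = 24137569/1000000 reaches it, so n = 6.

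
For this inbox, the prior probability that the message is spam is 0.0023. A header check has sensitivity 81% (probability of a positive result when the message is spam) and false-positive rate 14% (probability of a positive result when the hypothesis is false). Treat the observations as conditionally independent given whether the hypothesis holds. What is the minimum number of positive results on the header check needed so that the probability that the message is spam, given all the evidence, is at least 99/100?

Prior odds: 0.0023 ÷ 0.9977 = 23/9977.
Likelihood ratio of a positive result = 0.81/0.14 = 81/14.
Target odds: 0.99 ÷ 0.01 = 99.
Need (23/9977) × (81/14)ⁿ ≥ 99, i.e. (81/14)ⁿ ≥ 987723/23.
(81/14)⁶ ≈37509.6 falls short of 987723/23 but (81/14)⁷ ≈217020 reaches it, so n = 7.

7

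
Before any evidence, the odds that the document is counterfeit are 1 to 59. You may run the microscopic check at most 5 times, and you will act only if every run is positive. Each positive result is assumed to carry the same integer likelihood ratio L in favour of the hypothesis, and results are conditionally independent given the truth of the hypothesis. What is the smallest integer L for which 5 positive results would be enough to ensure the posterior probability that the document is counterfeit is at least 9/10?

4

Prior odds = 1/59.
Target odds = 0.9/0.1 = 9.
Need L⁵ ≥ 9 ÷ (1/59) = 531.
3⁵ = 243 < 531 ≤ 1024 = 4⁵, so L = 4.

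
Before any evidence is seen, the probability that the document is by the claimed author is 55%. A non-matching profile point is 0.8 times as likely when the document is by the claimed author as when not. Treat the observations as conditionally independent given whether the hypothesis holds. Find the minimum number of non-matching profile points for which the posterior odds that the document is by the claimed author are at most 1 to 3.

Prior odds = 0.55/0.45 = 11/9.
Likelihood ratio per non-matching profile point = 0.8.
Target odds = 1/3.
Require 0.8ⁿ ≤ 1/3 ÷ (11/9) = 3/11.
0.8⁵ = 0.32768 is still above 3/11 but 0.8⁶ = 4096/15625 is at or below it, so n = 6.

6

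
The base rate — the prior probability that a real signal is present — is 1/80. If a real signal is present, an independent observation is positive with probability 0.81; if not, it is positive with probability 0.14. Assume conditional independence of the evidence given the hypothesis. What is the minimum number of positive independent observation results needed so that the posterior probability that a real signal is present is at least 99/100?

Prior odds = 0.0125/0.9875 = 1/79.
Likelihood ratio of a positive = 0.81/0.14 = 81/14.
Target odds: 0.99 ÷ 0.01 = 99.
Need (1/79) × (81/14)ⁿ ≥ 99, i.e. (81/14)ⁿ ≥ 7821.
(81/14)⁵ ≈6483.13 falls short of 7821 but (81/14)⁶ ≈37509.6 reaches it, so n = 6.

6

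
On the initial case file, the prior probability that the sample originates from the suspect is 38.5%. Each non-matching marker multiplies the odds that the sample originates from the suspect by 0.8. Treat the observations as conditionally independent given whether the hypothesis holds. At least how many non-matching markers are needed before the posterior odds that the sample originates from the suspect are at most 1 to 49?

Prior odds: 0.385 ÷ 0.615 = 77/123.
Likelihood ratio per non-matching marker = 0.8.
Target odds = 1/49.
Need (77/123) × 0.8ⁿ ≤ 1/49, i.e. 0.8ⁿ ≤ 123/3773.
0.8¹⁵ ≈0.0351844 is still above 123/3773 but 0.8¹⁶ ≈0.0281475 is at or below it, so n = 16.

16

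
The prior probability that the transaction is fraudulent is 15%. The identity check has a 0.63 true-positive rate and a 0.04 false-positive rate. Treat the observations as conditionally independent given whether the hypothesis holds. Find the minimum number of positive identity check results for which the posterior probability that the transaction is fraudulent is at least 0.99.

3

Prior odds = 0.15/0.85 = 3/17.
Likelihood ratio of a positive result = 0.63/0.04 = 15.75.
Target odds: 0.99 ÷ 0.01 = 99.
Require 15.75ⁿ ≥ 99 ÷ (3/17) = 561.
15.75² = 248.0625 falls short of 561 but 15.75³ = 3906.984375 reaches it, so n = 3.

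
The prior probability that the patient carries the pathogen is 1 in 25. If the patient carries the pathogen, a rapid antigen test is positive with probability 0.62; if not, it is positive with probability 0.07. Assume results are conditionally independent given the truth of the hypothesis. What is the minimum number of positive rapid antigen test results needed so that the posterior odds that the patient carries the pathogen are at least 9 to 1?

Prior odds: 0.04 ÷ 0.96 = 1/24.
Likelihood ratio of a positive = 0.62/0.07 = 62/7.
Target odds = 9.
Require (62/7)ⁿ ≥ 9 ÷ (1/24) = 216.
(62/7)² = 3844/49 falls short of 216 but (62/7)³ = 238328/343 reaches it, so n = 3.

3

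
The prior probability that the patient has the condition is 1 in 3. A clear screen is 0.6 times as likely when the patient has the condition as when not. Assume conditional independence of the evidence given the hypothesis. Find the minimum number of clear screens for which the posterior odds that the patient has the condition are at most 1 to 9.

3

Prior odds: (1/3) ÷ (2/3) = 0.5.
Likelihood ratio per clear screen = 0.6.
Target odds = 1/9.
Need 0.5 × 0.6ⁿ ≤ 1/9, i.e. 0.6ⁿ ≤ 2/9.
0.6² = 0.36 is still above 2/9 but 0.6³ = 0.216 is at or below it, so n = 3.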